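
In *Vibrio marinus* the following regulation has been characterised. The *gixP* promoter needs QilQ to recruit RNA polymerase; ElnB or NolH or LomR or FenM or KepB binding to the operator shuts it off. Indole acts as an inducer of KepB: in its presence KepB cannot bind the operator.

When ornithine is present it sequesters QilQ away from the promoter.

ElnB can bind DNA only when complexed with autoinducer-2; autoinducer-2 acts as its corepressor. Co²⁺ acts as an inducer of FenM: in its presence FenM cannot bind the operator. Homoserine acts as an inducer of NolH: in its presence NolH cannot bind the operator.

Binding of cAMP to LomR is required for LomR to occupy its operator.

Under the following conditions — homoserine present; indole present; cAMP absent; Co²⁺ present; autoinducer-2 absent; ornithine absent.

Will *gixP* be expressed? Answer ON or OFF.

Autoinducer-2 is absent, so ElnB is inactive.
Homoserine is present, so NolH is inactive.
cAMP is absent, so LomR is inactive.
Co²⁺ is present, so FenM is inactive.
Indole is present, so KepB is inactive.
Ornithine is absent, so QilQ is active.
No repressor is bound and QilQ is active, so *gixP* is transcribed.

ON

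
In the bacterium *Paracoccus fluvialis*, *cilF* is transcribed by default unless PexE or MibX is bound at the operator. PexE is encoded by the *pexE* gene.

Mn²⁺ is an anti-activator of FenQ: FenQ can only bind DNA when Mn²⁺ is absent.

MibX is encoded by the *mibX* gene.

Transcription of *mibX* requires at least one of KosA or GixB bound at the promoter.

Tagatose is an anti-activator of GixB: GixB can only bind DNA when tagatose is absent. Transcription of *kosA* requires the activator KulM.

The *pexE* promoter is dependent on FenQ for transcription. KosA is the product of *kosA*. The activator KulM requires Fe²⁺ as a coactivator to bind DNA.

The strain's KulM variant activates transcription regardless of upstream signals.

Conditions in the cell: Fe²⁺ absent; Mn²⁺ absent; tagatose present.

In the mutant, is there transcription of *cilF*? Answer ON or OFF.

Mn²⁺ is absent, so FenQ is active.
No repressor is bound and FenQ is active, so *pexE* is transcribed.
So PexE is produced and active.
KulM is constitutively active in this strain.
No repressor is bound and KulM is active, so *kosA* is transcribed.
So KosA is produced and active.
Tagatose is present, so GixB is inactive.
Activator KosA is present, so *mibX* is transcribed.
So MibX is produced and active.
With repressor PexE bound, *cilF* is not transcribed.

OFF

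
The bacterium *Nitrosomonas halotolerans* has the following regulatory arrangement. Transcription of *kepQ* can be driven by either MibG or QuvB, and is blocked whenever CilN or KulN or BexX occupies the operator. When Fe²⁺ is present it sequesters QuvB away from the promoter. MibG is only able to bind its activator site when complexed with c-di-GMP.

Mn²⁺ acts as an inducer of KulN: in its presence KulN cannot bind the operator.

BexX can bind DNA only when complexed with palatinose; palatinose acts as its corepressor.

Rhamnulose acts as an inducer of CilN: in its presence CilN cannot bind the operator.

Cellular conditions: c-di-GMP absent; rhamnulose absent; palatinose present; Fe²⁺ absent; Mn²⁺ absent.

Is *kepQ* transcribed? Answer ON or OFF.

OFF

c-di-GMP is absent, so MibG is inactive.
Rhamnulose is absent, so CilN is active.
Mn²⁺ is absent, so KulN is active.
Palatinose is present, so BexX is active.
Fe²⁺ is absent, so QuvB is active.
With repressor CilN bound, *kepQ* is not transcribed.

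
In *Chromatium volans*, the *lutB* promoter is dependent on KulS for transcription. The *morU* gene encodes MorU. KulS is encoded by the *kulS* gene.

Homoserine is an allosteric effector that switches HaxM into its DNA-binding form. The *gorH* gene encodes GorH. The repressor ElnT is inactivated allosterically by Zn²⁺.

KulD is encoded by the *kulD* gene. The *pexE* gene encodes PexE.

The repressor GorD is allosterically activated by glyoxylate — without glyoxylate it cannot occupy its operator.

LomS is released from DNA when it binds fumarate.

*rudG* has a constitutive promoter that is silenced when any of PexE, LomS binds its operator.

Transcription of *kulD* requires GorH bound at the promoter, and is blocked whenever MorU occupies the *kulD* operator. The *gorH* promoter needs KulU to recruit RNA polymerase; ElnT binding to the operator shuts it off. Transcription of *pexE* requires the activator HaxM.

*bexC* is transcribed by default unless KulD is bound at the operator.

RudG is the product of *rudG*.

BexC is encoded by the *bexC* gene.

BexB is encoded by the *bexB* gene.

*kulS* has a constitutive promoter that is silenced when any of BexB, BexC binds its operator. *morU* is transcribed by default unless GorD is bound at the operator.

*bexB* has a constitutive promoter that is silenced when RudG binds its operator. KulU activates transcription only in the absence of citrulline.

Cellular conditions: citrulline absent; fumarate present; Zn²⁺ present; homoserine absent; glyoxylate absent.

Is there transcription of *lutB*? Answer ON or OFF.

Homoserine is absent, so HaxM is inactive.
Required activator HaxM is absent, so *pexE* is not transcribed.
So PexE is not produced.
Fumarate is present, so LomS is inactive.
With no repressor bound, *rudG* is transcribed.
So RudG is produced and active.
With repressor RudG bound, *bexB* is not transcribed.
So BexB is not produced.
Zn²⁺ is present, so ElnT is inactive.
Citrulline is absent, so KulU is active.
No repressor is bound and KulU is active, so *gorH* is transcribed.
So GorH is produced and active.
Glyoxylate is absent, so GorD is inactive.
With no repressor bound, *morU* is transcribed.
So MorU is produced and active.
With repressor MorU bound, *kulD* is not transcribed.
So KulD is not produced.
With no repressor bound, *bexC* is transcribed.
So BexC is produced and active.
With repressor BexC bound, *kulS* is not transcribed.
So KulS is not produced.
Required activator KulS is absent, so *lutB* is not transcribed.

OFF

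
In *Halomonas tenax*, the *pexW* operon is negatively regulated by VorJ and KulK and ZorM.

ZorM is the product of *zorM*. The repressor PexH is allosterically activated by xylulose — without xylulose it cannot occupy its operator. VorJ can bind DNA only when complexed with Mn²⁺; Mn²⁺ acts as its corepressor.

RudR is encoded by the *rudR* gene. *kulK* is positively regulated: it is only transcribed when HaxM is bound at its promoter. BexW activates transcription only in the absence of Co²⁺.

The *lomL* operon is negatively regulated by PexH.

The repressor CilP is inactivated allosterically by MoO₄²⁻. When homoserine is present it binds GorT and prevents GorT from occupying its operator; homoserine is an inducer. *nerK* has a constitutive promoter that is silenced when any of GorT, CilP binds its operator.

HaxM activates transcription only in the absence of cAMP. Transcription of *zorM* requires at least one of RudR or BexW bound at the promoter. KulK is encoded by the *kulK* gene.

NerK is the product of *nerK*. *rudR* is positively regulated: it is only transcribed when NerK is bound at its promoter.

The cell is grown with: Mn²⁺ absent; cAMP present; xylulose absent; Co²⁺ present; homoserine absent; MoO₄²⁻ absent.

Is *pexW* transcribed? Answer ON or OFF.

Mn²⁺ is absent, so VorJ is inactive.
cAMP is present, so HaxM is inactive.
Required activator HaxM is absent, so *kulK* is not transcribed.
So KulK is not produced.
Homoserine is absent, so GorT is active.
MoO₄²⁻ is absent, so CilP is active.
With repressor GorT bound, *nerK* is not transcribed.
So NerK is not produced.
Required activator NerK is absent, so *rudR* is not transcribed.
So RudR is not produced.
Co²⁺ is present, so BexW is inactive.
No activator is available at the *zorM* promoter, so *zorM* is not transcribed.
So ZorM is not produced.
With no repressor bound, *pexW* is transcribed.

ON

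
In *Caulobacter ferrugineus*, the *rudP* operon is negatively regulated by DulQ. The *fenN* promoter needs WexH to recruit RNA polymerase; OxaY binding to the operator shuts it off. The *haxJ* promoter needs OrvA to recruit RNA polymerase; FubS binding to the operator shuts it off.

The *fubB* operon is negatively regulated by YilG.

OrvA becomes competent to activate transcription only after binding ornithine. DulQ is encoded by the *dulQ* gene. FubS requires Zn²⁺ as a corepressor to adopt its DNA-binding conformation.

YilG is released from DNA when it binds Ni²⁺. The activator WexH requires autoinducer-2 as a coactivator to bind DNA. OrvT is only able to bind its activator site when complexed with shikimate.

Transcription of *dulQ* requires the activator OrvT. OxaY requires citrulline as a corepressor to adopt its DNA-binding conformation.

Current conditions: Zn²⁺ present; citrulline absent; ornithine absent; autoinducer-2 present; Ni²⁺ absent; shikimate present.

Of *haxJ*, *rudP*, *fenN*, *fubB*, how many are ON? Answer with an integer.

Zn²⁺ is present, so FubS is active.
Ornithine is absent, so OrvA is inactive.
With repressor FubS bound, *haxJ* is not transcribed.
→ *haxJ* is OFF.
Shikimate is present, so OrvT is active.
No repressor is bound and OrvT is active, so *dulQ* is transcribed.
So DulQ is produced and active.
With repressor DulQ bound, *rudP* is not transcribed.
→ *rudP* is OFF.
Citrulline is absent, so OxaY is inactive.
Autoinducer-2 is present, so WexH is active.
No repressor is bound and WexH is active, so *fenN* is transcribed.
→ *fenN* is ON.
Ni²⁺ is absent, so YilG is active.
With repressor YilG bound, *fubB* is not transcribed.
→ *fubB* is OFF.
1 of the 4 genes is transcribed.

1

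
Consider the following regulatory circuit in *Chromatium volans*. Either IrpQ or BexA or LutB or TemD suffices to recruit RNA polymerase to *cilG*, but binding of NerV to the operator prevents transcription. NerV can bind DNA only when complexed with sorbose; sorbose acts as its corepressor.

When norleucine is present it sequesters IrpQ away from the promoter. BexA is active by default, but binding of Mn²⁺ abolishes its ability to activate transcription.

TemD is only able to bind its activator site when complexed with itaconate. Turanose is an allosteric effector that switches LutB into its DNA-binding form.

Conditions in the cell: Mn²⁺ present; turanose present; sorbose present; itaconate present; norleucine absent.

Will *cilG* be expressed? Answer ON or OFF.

Norleucine is absent, so IrpQ is active.
Sorbose is present, so NerV is active.
Mn²⁺ is present, so BexA is inactive.
Turanose is present, so LutB is active.
Itaconate is present, so TemD is active.
With repressor NerV bound, *cilG* is not transcribed.

OFF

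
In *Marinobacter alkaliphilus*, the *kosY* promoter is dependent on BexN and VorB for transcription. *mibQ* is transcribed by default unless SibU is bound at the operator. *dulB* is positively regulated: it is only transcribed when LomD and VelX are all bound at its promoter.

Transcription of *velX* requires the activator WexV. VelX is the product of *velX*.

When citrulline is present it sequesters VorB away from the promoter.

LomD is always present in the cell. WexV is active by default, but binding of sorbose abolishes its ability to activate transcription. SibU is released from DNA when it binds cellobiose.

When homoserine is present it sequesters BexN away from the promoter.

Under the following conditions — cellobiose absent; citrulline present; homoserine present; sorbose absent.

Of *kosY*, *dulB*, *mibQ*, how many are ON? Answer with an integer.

1

Homoserine is present, so BexN is inactive.
Citrulline is present, so VorB is inactive.
Required activator BexN is absent, so *kosY* is not transcribed.
→ *kosY* is OFF.
LomD is produced constitutively and is active.
Sorbose is absent, so WexV is active.
No repressor is bound and WexV is active, so *velX* is transcribed.
So VelX is produced and active.
No repressor is bound and LomD and VelX are active, so *dulB* is transcribed.
→ *dulB* is ON.
Cellobiose is absent, so SibU is active.
With repressor SibU bound, *mibQ* is not transcribed.
→ *mibQ* is OFF.
1 of the 3 genes is transcribed.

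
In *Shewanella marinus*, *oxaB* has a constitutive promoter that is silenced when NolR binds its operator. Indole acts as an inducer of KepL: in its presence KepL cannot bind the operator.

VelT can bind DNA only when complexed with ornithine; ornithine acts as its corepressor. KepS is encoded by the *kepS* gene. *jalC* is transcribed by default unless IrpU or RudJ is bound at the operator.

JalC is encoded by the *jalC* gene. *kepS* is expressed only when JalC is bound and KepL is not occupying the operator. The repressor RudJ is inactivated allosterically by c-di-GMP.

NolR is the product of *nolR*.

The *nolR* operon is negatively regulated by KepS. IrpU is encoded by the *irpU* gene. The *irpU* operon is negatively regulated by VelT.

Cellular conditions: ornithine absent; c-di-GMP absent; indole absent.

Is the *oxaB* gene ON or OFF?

Ornithine is absent, so VelT is inactive.
With no repressor bound, *irpU* is transcribed.
So IrpU is produced and active.
c-di-GMP is absent, so RudJ is active.
With repressor IrpU bound, *jalC* is not transcribed.
So JalC is not produced.
Indole is absent, so KepL is active.
With repressor KepL bound, *kepS* is not transcribed.
So KepS is not produced.
With no repressor bound, *nolR* is transcribed.
So NolR is produced and active.
With repressor NolR bound, *oxaB* is not transcribed.

OFF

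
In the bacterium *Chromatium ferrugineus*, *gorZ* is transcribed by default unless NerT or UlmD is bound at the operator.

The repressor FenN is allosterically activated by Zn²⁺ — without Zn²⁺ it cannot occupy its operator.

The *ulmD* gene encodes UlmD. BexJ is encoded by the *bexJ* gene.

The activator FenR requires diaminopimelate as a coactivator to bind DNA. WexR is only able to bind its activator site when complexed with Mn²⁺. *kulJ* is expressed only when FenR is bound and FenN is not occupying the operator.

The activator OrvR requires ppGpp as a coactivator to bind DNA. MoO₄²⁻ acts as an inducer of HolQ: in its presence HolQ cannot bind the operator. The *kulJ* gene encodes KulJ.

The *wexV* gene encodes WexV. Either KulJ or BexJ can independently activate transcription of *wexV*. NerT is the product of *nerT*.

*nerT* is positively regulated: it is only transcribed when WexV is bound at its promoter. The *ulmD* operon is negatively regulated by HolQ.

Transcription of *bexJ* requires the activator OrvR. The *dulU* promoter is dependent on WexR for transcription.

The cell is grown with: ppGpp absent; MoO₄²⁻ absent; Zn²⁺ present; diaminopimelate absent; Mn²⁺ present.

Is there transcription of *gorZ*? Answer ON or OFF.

Diaminopimelate is absent, so FenR is inactive.
Zn²⁺ is present, so FenN is active.
With repressor FenN bound, *kulJ* is not transcribed.
So KulJ is not produced.
ppGpp is absent, so OrvR is inactive.
Required activator OrvR is absent, so *bexJ* is not transcribed.
So BexJ is not produced.
No activator is available at the *wexV* promoter, so *wexV* is not transcribed.
So WexV is not produced.
Required activator WexV is absent, so *nerT* is not transcribed.
So NerT is not produced.
MoO₄²⁻ is absent, so HolQ is active.
With repressor HolQ bound, *ulmD* is not transcribed.
So UlmD is not produced.
With no repressor bound, *gorZ* is transcribed.

ON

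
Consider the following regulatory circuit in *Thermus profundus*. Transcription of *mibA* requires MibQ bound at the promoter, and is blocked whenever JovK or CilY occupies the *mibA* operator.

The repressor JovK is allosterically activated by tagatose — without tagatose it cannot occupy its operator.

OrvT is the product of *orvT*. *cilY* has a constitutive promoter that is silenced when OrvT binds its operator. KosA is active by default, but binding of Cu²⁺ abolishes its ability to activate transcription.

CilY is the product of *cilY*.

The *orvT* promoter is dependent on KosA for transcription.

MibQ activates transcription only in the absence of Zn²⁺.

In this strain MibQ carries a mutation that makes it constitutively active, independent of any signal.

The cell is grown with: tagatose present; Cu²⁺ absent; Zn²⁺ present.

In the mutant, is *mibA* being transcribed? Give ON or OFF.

Tagatose is present, so JovK is active.
Cu²⁺ is absent, so KosA is active.
No repressor is bound and KosA is active, so *orvT* is transcribed.
So OrvT is produced and active.
With repressor OrvT bound, *cilY* is not transcribed.
So CilY is not produced.
MibQ is constitutively active in this strain.
With repressor JovK bound, *mibA* is not transcribed.

OFF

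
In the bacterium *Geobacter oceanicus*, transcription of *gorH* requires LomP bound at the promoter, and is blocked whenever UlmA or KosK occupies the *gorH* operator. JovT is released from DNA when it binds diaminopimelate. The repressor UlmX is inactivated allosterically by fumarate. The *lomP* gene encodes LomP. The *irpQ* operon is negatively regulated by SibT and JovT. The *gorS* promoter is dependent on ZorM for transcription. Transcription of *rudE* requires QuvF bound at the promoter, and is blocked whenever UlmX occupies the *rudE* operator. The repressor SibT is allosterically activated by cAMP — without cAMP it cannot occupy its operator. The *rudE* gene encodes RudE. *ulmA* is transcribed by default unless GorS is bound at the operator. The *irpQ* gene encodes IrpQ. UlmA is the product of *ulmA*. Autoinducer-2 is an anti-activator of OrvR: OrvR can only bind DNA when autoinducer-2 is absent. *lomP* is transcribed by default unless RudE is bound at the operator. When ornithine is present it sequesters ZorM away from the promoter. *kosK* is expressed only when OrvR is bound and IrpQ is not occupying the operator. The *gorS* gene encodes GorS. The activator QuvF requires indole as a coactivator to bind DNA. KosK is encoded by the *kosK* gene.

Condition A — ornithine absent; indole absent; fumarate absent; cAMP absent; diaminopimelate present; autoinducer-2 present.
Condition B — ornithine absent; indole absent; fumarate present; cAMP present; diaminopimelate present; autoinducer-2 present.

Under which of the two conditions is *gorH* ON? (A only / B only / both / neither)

Condition A:
Ornithine is absent, so ZorM is active.
No repressor is bound and ZorM is active, so *gorS* is transcribed.
So GorS is produced and active.
With repressor GorS bound, *ulmA* is not transcribed.
So UlmA is not produced.
Indole is absent, so QuvF is inactive.
Fumarate is absent, so UlmX is active.
With repressor UlmX bound, *rudE* is not transcribed.
So RudE is not produced.
With no repressor bound, *lomP* is transcribed.
So LomP is produced and active.
cAMP is absent, so SibT is inactive.
Diaminopimelate is present, so JovT is inactive.
With no repressor bound, *irpQ* is transcribed.
So IrpQ is produced and active.
Autoinducer-2 is present, so OrvR is inactive.
With repressor IrpQ bound, *kosK* is not transcribed.
So KosK is not produced.
No repressor is bound and LomP is active, so *gorH* is transcribed.
→ *gorH* is ON in A.
Condition B:
Ornithine is absent, so ZorM is active.
No repressor is bound and ZorM is active, so *gorS* is transcribed.
So GorS is produced and active.
With repressor GorS bound, *ulmA* is not transcribed.
So UlmA is not produced.
Indole is absent, so QuvF is inactive.
Fumarate is present, so UlmX is inactive.
Required activator QuvF is absent, so *rudE* is not transcribed.
So RudE is not produced.
With no repressor bound, *lomP* is transcribed.
So LomP is produced and active.
cAMP is present, so SibT is active.
Diaminopimelate is present, so JovT is inactive.
With repressor SibT bound, *irpQ* is not transcribed.
So IrpQ is not produced.
Autoinducer-2 is present, so OrvR is inactive.
Required activator OrvR is absent, so *kosK* is not transcribed.
So KosK is not produced.
No repressor is bound and LomP is active, so *gorH* is transcribed.
→ *gorH* is ON in B.

both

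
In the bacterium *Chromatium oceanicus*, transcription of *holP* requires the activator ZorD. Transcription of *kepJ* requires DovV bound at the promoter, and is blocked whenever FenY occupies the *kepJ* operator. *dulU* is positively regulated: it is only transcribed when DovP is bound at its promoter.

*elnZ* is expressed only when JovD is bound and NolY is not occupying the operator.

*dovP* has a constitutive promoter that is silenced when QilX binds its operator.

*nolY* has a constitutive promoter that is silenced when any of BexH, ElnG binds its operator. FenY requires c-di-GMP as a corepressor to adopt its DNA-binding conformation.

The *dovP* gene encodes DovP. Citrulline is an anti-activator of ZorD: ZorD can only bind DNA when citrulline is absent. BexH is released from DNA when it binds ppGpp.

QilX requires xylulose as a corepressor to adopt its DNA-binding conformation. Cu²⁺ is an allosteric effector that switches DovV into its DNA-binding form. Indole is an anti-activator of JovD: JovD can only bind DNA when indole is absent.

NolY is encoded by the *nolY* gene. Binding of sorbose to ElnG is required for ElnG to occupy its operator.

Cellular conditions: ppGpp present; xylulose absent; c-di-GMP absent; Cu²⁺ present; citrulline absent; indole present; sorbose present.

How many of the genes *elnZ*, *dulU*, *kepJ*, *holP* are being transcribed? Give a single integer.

3

Indole is present, so JovD is inactive.
ppGpp is present, so BexH is inactive.
Sorbose is present, so ElnG is active.
With repressor ElnG bound, *nolY* is not transcribed.
So NolY is not produced.
Required activator JovD is absent, so *elnZ* is not transcribed.
→ *elnZ* is OFF.
Xylulose is absent, so QilX is inactive.
With no repressor bound, *dovP* is transcribed.
So DovP is produced and active.
No repressor is bound and DovP is active, so *dulU* is transcribed.
→ *dulU* is ON.
c-di-GMP is absent, so FenY is inactive.
Cu²⁺ is present, so DovV is active.
No repressor is bound and DovV is active, so *kepJ* is transcribed.
→ *kepJ* is ON.
Citrulline is absent, so ZorD is active.
No repressor is bound and ZorD is active, so *holP* is transcribed.
→ *holP* is ON.
3 of the 4 genes are transcribed.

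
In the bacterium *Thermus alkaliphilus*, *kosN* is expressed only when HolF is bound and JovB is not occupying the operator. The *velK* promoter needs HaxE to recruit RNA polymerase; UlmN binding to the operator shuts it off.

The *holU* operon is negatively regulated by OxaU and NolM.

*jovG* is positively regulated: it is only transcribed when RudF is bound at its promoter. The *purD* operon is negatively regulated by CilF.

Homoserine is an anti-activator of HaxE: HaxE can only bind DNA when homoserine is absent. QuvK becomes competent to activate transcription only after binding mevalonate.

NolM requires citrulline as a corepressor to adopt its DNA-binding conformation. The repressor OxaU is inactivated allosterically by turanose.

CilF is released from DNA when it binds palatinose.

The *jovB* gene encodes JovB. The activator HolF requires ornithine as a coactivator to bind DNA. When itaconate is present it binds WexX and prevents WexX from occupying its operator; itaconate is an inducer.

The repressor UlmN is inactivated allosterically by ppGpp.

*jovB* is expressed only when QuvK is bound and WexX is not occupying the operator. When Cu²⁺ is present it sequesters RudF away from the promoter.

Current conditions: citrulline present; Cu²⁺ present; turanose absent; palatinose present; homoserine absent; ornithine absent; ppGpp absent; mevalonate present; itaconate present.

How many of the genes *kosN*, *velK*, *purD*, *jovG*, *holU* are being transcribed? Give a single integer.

Itaconate is present, so WexX is inactive.
Mevalonate is present, so QuvK is active.
No repressor is bound and QuvK is active, so *jovB* is transcribed.
So JovB is produced and active.
Ornithine is absent, so HolF is inactive.
With repressor JovB bound, *kosN* is not transcribed.
→ *kosN* is OFF.
ppGpp is absent, so UlmN is active.
Homoserine is absent, so HaxE is active.
With repressor UlmN bound, *velK* is not transcribed.
→ *velK* is OFF.
Palatinose is present, so CilF is inactive.
With no repressor bound, *purD* is transcribed.
→ *purD* is ON.
Cu²⁺ is present, so RudF is inactive.
Required activator RudF is absent, so *jovG* is not transcribed.
→ *jovG* is OFF.
Turanose is absent, so OxaU is active.
Citrulline is present, so NolM is active.
With repressor OxaU bound, *holU* is not transcribed.
→ *holU* is OFF.
1 of the 5 genes is transcribed.

1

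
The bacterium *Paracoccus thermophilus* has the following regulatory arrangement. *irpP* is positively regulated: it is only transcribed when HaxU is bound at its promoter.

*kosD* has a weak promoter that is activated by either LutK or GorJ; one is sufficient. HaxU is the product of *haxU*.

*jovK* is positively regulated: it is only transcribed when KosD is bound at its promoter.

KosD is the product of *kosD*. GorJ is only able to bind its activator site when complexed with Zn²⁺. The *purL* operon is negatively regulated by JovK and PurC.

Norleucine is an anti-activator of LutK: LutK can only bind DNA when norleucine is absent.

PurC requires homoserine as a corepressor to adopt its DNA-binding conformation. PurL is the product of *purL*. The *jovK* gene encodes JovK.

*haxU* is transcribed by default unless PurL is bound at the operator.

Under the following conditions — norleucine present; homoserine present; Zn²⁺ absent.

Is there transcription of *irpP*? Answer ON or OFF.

ON

Norleucine is present, so LutK is inactive.
Zn²⁺ is absent, so GorJ is inactive.
No activator is available at the *kosD* promoter, so *kosD* is not transcribed.
So KosD is not produced.
Required activator KosD is absent, so *jovK* is not transcribed.
So JovK is not produced.
Homoserine is present, so PurC is active.
With repressor PurC bound, *purL* is not transcribed.
So PurL is not produced.
With no repressor bound, *haxU* is transcribed.
So HaxU is produced and active.
No repressor is bound and HaxU is active, so *irpP* is transcribed.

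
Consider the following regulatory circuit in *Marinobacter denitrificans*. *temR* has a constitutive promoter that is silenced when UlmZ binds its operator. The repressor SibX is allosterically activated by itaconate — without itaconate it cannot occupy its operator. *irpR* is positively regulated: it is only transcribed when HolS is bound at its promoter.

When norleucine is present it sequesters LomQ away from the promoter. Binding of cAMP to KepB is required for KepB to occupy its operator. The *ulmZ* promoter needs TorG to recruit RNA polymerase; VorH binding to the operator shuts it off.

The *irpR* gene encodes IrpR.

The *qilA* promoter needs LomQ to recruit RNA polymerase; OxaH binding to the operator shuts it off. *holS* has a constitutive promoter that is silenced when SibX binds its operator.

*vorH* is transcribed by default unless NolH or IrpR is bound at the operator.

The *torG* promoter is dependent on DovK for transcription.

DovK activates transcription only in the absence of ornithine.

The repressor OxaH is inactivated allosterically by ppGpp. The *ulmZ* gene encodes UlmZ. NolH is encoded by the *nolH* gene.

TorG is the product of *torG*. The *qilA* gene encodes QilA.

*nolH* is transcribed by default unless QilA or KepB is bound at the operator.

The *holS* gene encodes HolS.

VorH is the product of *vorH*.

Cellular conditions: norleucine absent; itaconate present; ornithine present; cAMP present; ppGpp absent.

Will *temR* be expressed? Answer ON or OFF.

ON

ppGpp is absent, so OxaH is active.
Norleucine is absent, so LomQ is active.
With repressor OxaH bound, *qilA* is not transcribed.
So QilA is not produced.
cAMP is present, so KepB is active.
With repressor KepB bound, *nolH* is not transcribed.
So NolH is not produced.
Itaconate is present, so SibX is active.
With repressor SibX bound, *holS* is not transcribed.
So HolS is not produced.
Required activator HolS is absent, so *irpR* is not transcribed.
So IrpR is not produced.
With no repressor bound, *vorH* is transcribed.
So VorH is produced and active.
Ornithine is present, so DovK is inactive.
Required activator DovK is absent, so *torG* is not transcribed.
So TorG is not produced.
With repressor VorH bound, *ulmZ* is not transcribed.
So UlmZ is not produced.
With no repressor bound, *temR* is transcribed.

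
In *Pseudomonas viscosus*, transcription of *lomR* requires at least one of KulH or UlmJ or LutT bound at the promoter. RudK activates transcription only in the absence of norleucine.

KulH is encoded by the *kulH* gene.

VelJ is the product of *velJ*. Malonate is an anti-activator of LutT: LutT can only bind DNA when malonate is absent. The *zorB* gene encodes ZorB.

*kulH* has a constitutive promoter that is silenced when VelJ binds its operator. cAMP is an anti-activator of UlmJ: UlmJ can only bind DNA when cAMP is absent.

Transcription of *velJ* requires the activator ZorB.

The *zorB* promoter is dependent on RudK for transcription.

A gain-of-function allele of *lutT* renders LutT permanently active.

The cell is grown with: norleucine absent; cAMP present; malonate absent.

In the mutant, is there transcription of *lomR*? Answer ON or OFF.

Norleucine is absent, so RudK is active.
No repressor is bound and RudK is active, so *zorB* is transcribed.
So ZorB is produced and active.
No repressor is bound and ZorB is active, so *velJ* is transcribed.
So VelJ is produced and active.
With repressor VelJ bound, *kulH* is not transcribed.
So KulH is not produced.
cAMP is present, so UlmJ is inactive.
LutT is constitutively active in this strain.
Activator LutT is present, so *lomR* is transcribed.

ON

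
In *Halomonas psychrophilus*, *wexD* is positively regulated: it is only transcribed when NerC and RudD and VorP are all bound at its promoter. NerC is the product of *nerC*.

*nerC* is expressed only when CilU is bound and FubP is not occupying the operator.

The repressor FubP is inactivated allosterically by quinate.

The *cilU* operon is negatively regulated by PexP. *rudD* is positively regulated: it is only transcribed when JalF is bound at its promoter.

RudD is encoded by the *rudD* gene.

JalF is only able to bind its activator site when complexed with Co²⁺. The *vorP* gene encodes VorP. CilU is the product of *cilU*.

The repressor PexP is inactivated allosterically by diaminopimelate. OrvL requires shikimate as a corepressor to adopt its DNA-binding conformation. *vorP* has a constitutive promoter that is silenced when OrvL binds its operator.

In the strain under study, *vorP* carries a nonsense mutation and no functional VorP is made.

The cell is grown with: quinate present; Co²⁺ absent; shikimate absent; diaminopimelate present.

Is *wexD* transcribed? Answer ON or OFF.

Diaminopimelate is present, so PexP is inactive.
With no repressor bound, *cilU* is transcribed.
So CilU is produced and active.
Quinate is present, so FubP is inactive.
No repressor is bound and CilU is active, so *nerC* is transcribed.
So NerC is produced and active.
Co²⁺ is absent, so JalF is inactive.
Required activator JalF is absent, so *rudD* is not transcribed.
So RudD is not produced.
VorP is non-functional in this strain, so it has no effect.
Required activator RudD is absent, so *wexD* is not transcribed.

OFF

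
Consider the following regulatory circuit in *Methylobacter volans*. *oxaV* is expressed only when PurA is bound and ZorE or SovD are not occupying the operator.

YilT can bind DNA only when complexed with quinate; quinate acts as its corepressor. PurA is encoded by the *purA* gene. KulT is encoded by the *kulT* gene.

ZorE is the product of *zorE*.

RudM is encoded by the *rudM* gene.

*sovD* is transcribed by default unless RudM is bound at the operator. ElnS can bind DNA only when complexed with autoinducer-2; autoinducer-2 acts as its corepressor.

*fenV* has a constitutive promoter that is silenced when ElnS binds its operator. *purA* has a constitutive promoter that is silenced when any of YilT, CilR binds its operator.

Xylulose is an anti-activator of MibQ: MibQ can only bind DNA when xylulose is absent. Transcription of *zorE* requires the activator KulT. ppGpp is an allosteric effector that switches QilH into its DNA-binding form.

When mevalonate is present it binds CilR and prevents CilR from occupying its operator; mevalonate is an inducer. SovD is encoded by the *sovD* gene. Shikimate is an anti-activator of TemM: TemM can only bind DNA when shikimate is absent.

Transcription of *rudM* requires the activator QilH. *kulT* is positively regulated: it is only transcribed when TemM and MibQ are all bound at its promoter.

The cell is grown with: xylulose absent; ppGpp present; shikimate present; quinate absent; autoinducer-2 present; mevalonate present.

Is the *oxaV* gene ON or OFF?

ON

Shikimate is present, so TemM is inactive.
Xylulose is absent, so MibQ is active.
Required activator TemM is absent, so *kulT* is not transcribed.
So KulT is not produced.
Required activator KulT is absent, so *zorE* is not transcribed.
So ZorE is not produced.
ppGpp is present, so QilH is active.
No repressor is bound and QilH is active, so *rudM* is transcribed.
So RudM is produced and active.
With repressor RudM bound, *sovD* is not transcribed.
So SovD is not produced.
Quinate is absent, so YilT is inactive.
Mevalonate is present, so CilR is inactive.
With no repressor bound, *purA* is transcribed.
So PurA is produced and active.
No repressor is bound and PurA is active, so *oxaV* is transcribed.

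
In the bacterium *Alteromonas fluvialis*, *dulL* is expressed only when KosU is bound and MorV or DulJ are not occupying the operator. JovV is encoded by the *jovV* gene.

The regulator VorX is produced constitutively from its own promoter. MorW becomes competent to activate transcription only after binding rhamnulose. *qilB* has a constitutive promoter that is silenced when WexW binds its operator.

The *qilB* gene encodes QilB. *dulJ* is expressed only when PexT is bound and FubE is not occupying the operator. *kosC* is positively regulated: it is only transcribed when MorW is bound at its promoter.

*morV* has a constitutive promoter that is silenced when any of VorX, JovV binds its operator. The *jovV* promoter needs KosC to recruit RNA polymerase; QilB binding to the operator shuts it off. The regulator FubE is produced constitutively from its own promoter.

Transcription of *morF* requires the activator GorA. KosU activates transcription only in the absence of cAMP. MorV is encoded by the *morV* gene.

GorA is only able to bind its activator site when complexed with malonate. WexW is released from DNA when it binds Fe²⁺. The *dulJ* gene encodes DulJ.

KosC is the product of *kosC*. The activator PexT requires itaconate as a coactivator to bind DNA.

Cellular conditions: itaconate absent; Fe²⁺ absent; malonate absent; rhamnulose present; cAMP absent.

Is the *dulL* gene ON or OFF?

cAMP is absent, so KosU is active.
VorX is produced constitutively and is active.
Fe²⁺ is absent, so WexW is active.
With repressor WexW bound, *qilB* is not transcribed.
So QilB is not produced.
Rhamnulose is present, so MorW is active.
No repressor is bound and MorW is active, so *kosC* is transcribed.
So KosC is produced and active.
No repressor is bound and KosC is active, so *jovV* is transcribed.
So JovV is produced and active.
With repressor VorX bound, *morV* is not transcribed.
So MorV is not produced.
Itaconate is absent, so PexT is inactive.
FubE is produced constitutively and is active.
With repressor FubE bound, *dulJ* is not transcribed.
So DulJ is not produced.
No repressor is bound and KosU is active, so *dulL* is transcribed.

ON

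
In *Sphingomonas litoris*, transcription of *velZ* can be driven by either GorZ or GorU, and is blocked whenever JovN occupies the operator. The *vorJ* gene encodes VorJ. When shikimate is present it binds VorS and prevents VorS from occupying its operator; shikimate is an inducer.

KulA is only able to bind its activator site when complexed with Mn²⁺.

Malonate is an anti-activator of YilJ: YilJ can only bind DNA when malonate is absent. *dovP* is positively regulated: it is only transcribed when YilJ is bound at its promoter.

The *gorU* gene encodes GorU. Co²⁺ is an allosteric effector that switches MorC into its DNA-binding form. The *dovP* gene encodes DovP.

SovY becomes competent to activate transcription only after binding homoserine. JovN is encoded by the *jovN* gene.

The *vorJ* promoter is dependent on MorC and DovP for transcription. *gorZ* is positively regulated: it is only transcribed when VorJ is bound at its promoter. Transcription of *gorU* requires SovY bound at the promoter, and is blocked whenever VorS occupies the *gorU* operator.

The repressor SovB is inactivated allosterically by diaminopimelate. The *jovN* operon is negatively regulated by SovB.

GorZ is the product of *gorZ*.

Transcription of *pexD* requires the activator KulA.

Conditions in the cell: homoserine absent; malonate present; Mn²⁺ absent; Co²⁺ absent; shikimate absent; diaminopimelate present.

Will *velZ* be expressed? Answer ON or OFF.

OFF

Diaminopimelate is present, so SovB is inactive.
With no repressor bound, *jovN* is transcribed.
So JovN is produced and active.
Co²⁺ is absent, so MorC is inactive.
Malonate is present, so YilJ is inactive.
Required activator YilJ is absent, so *dovP* is not transcribed.
So DovP is not produced.
Required activator MorC is absent, so *vorJ* is not transcribed.
So VorJ is not produced.
Required activator VorJ is absent, so *gorZ* is not transcribed.
So GorZ is not produced.
Homoserine is absent, so SovY is inactive.
Shikimate is absent, so VorS is active.
With repressor VorS bound, *gorU* is not transcribed.
So GorU is not produced.
With repressor JovN bound, *velZ* is not transcribed.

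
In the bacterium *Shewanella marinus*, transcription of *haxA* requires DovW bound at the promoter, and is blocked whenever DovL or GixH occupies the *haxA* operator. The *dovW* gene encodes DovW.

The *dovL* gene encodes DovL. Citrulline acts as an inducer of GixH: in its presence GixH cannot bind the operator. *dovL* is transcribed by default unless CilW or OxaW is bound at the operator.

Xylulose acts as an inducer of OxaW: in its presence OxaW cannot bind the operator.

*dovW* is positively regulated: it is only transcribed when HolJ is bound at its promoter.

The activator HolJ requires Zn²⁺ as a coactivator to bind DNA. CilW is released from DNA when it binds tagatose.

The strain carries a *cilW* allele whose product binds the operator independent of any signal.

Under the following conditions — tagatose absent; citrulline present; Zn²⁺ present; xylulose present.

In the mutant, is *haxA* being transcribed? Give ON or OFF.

ON

CilW is constitutively active in this strain.
Xylulose is present, so OxaW is inactive.
With repressor CilW bound, *dovL* is not transcribed.
So DovL is not produced.
Citrulline is present, so GixH is inactive.
Zn²⁺ is present, so HolJ is active.
No repressor is bound and HolJ is active, so *dovW* is transcribed.
So DovW is produced and active.
No repressor is bound and DovW is active, so *haxA* is transcribed.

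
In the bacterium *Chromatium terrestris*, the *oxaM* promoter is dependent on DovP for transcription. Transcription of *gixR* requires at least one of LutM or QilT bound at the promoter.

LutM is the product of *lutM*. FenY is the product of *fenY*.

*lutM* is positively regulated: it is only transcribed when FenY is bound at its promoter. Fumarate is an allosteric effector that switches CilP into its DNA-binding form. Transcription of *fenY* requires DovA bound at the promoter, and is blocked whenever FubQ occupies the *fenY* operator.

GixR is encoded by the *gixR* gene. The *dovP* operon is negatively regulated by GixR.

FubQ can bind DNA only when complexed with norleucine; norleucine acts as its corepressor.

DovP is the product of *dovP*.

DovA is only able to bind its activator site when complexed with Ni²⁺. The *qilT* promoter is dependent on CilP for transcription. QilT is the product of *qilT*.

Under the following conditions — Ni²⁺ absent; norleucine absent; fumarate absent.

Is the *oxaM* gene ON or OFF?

Norleucine is absent, so FubQ is inactive.
Ni²⁺ is absent, so DovA is inactive.
Required activator DovA is absent, so *fenY* is not transcribed.
So FenY is not produced.
Required activator FenY is absent, so *lutM* is not transcribed.
So LutM is not produced.
Fumarate is absent, so CilP is inactive.
Required activator CilP is absent, so *qilT* is not transcribed.
So QilT is not produced.
No activator is available at the *gixR* promoter, so *gixR* is not transcribed.
So GixR is not produced.
With no repressor bound, *dovP* is transcribed.
So DovP is produced and active.
No repressor is bound and DovP is active, so *oxaM* is transcribed.

ON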